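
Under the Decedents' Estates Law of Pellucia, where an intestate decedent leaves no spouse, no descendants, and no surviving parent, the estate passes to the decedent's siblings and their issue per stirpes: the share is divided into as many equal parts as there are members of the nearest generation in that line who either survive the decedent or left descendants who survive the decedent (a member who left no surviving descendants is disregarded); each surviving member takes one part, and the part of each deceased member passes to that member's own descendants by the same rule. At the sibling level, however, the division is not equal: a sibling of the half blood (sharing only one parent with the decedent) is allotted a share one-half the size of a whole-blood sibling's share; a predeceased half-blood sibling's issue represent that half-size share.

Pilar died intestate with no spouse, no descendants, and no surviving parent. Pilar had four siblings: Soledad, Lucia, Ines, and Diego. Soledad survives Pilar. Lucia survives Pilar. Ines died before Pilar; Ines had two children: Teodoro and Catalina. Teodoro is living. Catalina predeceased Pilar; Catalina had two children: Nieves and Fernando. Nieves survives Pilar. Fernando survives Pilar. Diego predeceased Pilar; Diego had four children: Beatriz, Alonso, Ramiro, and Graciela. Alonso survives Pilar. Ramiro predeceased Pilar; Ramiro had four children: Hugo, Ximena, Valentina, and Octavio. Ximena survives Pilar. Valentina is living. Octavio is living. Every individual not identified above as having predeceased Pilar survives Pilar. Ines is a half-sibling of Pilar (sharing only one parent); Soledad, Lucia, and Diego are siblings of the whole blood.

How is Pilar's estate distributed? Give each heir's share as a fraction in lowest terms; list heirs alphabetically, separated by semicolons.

Alonso 1/14; Beatriz 1/14; Fernando 1/28; Graciela 1/14; Hugo 1/56; Lucia 2/7; Nieves 1/28; Octavio 1/56; Soledad 2/7; Teodoro 1/14; Valentina 1/56; Ximena 1/56

No spouse, descendants, or parent survives, so the estate passes to Pilar's siblings per stirpes.
Half-blood siblings count for one-half the weight of whole-blood siblings at the initial division.
Dividing 1 in proportion to weights (total weight 7/2): Soledad (weight 1) → 2/7; Lucia (weight 1) → 2/7; Ines (weight 1/2) → 1/7; Diego (weight 1) → 2/7.
Soledad is living and takes 2/7.
Lucia is living and takes 2/7.
Ines predeceased; the 1/7 allotted to Ines's branch passes to Ines's issue by representation.
The 1/7 is divided into 2 equal shares of 1/14 among Teodoro, Catalina.
Teodoro is living and takes 1/14.
Catalina predeceased; the 1/14 allotted to Catalina's branch passes to Catalina's issue by representation.
The 1/14 is divided into 2 equal shares of 1/28 among Nieves, Fernando.
Nieves is living and takes 1/28.
Fernando is living and takes 1/28.
Diego predeceased; the 2/7 allotted to Diego's branch passes to Diego's issue by representation.
The 2/7 is divided into 4 equal shares of 1/14 among Beatriz, Alonso, Ramiro, Graciela.
Beatriz is living and takes 1/14.
Alonso is living and takes 1/14.
Ramiro predeceased; the 1/14 allotted to Ramiro's branch passes to Ramiro's issue by representation.
The 1/14 is divided into 4 equal shares of 1/56 among Hugo, Ximena, Valentina, Octavio.
Hugo is living and takes 1/56.
Ximena is living and takes 1/56.
Valentina is living and takes 1/56.
Octavio is living and takes 1/56.
Graciela is living and takes 1/14.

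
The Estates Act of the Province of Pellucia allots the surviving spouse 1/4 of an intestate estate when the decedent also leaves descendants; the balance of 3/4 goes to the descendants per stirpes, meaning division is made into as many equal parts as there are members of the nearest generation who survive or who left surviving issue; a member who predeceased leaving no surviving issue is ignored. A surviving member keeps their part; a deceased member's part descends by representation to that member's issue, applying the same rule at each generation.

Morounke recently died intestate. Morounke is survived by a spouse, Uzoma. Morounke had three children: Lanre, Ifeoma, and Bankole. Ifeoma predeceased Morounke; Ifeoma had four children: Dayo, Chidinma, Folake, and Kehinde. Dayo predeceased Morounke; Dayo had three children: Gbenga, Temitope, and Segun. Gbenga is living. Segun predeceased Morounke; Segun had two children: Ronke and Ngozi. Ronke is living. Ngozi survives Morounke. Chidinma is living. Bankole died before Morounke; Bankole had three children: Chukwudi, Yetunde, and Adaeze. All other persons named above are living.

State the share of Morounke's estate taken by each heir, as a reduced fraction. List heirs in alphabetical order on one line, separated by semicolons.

Adaeze 1/12; Chidinma 1/16; Chukwudi 1/12; Folake 1/16; Gbenga 1/48; Kehinde 1/16; Lanre 1/4; Ngozi 1/96; Ronke 1/96; Temitope 1/48; Uzoma 1/4; Yetunde 1/12

Uzoma, as surviving spouse, takes 1/4.
The remaining 3/4 passes to Morounke's descendants per stirpes.
The 3/4 is divided into 3 equal shares of 1/4 among Lanre, Ifeoma, Bankole.
Lanre is living and takes 1/4.
Ifeoma predeceased; the 1/4 allotted to Ifeoma's branch passes to Ifeoma's issue by representation.
The 1/4 is divided into 4 equal shares of 1/16 among Dayo, Chidinma, Folake, Kehinde.
Dayo predeceased; the 1/16 allotted to Dayo's branch passes to Dayo's issue by representation.
The 1/16 is divided into 3 equal shares of 1/48 among Gbenga, Temitope, Segun.
Gbenga is living and takes 1/48.
Temitope is living and takes 1/48.
Segun predeceased; the 1/48 allotted to Segun's branch passes to Segun's issue by representation.
The 1/48 is divided into 2 equal shares of 1/96 among Ronke, Ngozi.
Ronke is living and takes 1/96.
Ngozi is living and takes 1/96.
Chidinma is living and takes 1/16.
Folake is living and takes 1/16.
Kehinde is living and takes 1/16.
Bankole predeceased; the 1/4 allotted to Bankole's branch passes to Bankole's issue by representation.
The 1/4 is divided into 3 equal shares of 1/12 among Chukwudi, Yetunde, Adaeze.
Chukwudi is living and takes 1/12.
Yetunde is living and takes 1/12.
Adaeze is living and takes 1/12.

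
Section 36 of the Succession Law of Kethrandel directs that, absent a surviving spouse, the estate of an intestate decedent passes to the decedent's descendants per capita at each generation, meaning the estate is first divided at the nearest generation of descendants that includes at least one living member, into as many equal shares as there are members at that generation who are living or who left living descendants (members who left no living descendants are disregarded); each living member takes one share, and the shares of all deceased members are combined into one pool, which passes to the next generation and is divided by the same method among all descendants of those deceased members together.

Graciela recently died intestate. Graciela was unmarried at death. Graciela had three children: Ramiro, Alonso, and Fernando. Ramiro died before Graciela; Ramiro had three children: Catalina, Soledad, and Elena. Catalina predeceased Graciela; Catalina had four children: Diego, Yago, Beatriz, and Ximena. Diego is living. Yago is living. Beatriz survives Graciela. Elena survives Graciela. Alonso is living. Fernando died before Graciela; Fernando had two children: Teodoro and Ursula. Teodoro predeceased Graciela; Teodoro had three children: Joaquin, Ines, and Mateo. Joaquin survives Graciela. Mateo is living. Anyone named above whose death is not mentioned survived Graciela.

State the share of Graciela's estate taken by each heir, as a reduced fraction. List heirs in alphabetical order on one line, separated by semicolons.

There is no surviving spouse, so the entire estate passes to Graciela's descendants per capita at each generation.
At generation 1 (Ramiro, Alonso, Fernando) there are 3 shares of (1)/3 = 1/3 each.
Living: Alonso — each takes 1/3.
Deceased: Ramiro and Fernando. Their combined 2/3 is pooled and carried to generation 2.
At generation 2 (Catalina, Soledad, Elena, Teodoro, Ursula) there are 5 shares of (2/3)/5 = 2/15 each.
Living: Soledad, Elena, and Ursula — each takes 2/15.
Deceased: Catalina and Teodoro. Their combined 4/15 is pooled and carried to generation 3.
At generation 3 (Diego, Yago, Beatriz, Ximena, Joaquin, Ines, Mateo) there are 7 shares of (4/15)/7 = 4/105 each.
Living: Diego, Yago, Beatriz, Ximena, Joaquin, Ines, and Mateo — each takes 4/105.

Alonso 1/3; Beatriz 4/105; Diego 4/105; Elena 2/15; Ines 4/105; Joaquin 4/105; Mateo 4/105; Soledad 2/15; Ursula 2/15; Ximena 4/105; Yago 4/105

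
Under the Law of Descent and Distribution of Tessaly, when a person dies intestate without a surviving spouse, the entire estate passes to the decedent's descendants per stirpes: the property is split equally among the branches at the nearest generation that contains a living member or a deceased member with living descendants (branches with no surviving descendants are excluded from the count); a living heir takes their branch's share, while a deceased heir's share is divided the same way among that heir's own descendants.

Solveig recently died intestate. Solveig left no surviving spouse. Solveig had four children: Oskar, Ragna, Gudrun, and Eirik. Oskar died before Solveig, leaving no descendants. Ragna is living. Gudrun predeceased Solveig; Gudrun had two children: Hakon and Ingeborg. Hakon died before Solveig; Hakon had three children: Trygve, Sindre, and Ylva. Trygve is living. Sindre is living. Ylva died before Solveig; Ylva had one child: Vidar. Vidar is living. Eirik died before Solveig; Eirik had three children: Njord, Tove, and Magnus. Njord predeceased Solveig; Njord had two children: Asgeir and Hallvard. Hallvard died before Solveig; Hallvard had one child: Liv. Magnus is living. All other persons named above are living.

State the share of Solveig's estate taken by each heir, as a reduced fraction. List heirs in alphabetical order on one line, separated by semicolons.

There is no surviving spouse, so the entire estate passes to Solveig's descendants per stirpes.
Oskar left no surviving issue, so that branch lapses and is disregarded.
The estate is divided into 3 equal shares of 1/3 among Ragna, Gudrun, Eirik.
Ragna is living and takes 1/3.
Gudrun predeceased; the 1/3 allotted to Gudrun's branch passes to Gudrun's issue by representation.
The 1/3 is divided into 2 equal shares of 1/6 among Hakon, Ingeborg.
Hakon predeceased; the 1/6 allotted to Hakon's branch passes to Hakon's issue by representation.
The 1/6 is divided into 3 equal shares of 1/18 among Trygve, Sindre, Ylva.
Trygve is living and takes 1/18.
Sindre is living and takes 1/18.
Ylva predeceased; the 1/18 allotted to Ylva's branch passes to Ylva's issue by representation.
Vidar is the sole taker at this level and receives the full 1/18.
Ingeborg is living and takes 1/6.
Eirik predeceased; the 1/3 allotted to Eirik's branch passes to Eirik's issue by representation.
The 1/3 is divided into 3 equal shares of 1/9 among Njord, Tove, Magnus.
Njord predeceased; the 1/9 allotted to Njord's branch passes to Njord's issue by representation.
The 1/9 is divided into 2 equal shares of 1/18 among Asgeir, Hallvard.
Asgeir is living and takes 1/18.
Hallvard predeceased; the 1/18 allotted to Hallvard's branch passes to Hallvard's issue by representation.
Liv is the sole taker at this level and receives the full 1/18.
Tove is living and takes 1/9.
Magnus is living and takes 1/9.

Asgeir 1/18; Ingeborg 1/6; Liv 1/18; Magnus 1/9; Ragna 1/3; Sindre 1/18; Tove 1/9; Trygve 1/18; Vidar 1/18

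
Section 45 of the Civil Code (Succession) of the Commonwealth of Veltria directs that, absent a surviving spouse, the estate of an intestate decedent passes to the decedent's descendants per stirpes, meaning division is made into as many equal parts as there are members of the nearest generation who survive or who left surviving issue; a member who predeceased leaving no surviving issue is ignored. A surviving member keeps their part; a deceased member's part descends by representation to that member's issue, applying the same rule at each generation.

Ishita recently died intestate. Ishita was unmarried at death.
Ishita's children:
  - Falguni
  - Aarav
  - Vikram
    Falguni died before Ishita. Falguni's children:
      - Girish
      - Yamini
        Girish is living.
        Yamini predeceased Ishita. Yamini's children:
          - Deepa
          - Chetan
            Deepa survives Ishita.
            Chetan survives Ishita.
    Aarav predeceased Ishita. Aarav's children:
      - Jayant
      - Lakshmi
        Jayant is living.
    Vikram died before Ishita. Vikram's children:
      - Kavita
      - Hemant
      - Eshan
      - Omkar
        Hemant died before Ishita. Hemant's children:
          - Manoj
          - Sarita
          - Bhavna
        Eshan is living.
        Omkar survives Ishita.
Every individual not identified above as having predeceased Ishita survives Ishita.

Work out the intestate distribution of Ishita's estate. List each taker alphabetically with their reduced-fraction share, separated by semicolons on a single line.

There is no surviving spouse, so the entire estate passes to Ishita's descendants per stirpes.
The estate is divided into 3 equal shares of 1/3 among Falguni, Aarav, Vikram.
Falguni predeceased; the 1/3 allotted to Falguni's branch passes to Falguni's issue by representation.
The 1/3 is divided into 2 equal shares of 1/6 among Girish, Yamini.
Girish is living and takes 1/6.
Yamini predeceased; the 1/6 allotted to Yamini's branch passes to Yamini's issue by representation.
The 1/6 is divided into 2 equal shares of 1/12 among Deepa, Chetan.
Deepa is living and takes 1/12.
Chetan is living and takes 1/12.
Aarav predeceased; the 1/3 allotted to Aarav's branch passes to Aarav's issue by representation.
The 1/3 is divided into 2 equal shares of 1/6 among Jayant, Lakshmi.
Jayant is living and takes 1/6.
Lakshmi is living and takes 1/6.
Vikram predeceased; the 1/3 allotted to Vikram's branch passes to Vikram's issue by representation.
The 1/3 is divided into 4 equal shares of 1/12 among Kavita, Hemant, Eshan, Omkar.
Kavita is living and takes 1/12.
Hemant predeceased; the 1/12 allotted to Hemant's branch passes to Hemant's issue by representation.
The 1/12 is divided into 3 equal shares of 1/36 among Manoj, Sarita, Bhavna.
Manoj is living and takes 1/36.
Sarita is living and takes 1/36.
Bhavna is living and takes 1/36.
Eshan is living and takes 1/12.
Omkar is living and takes 1/12.

Bhavna 1/36; Chetan 1/12; Deepa 1/12; Eshan 1/12; Girish 1/6; Jayant 1/6; Kavita 1/12; Lakshmi 1/6; Manoj 1/36; Omkar 1/12; Sarita 1/36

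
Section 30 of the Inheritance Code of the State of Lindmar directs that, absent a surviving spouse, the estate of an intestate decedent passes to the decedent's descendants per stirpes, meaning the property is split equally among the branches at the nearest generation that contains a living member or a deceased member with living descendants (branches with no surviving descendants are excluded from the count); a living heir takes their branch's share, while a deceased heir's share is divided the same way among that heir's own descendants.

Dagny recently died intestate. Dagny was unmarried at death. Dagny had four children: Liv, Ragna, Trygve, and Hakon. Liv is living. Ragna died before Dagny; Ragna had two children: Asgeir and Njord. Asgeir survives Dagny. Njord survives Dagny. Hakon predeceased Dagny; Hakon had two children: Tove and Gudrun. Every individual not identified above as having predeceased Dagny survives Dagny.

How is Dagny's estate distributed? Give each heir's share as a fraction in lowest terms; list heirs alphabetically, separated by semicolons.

Asgeir 1/8; Gudrun 1/8; Liv 1/4; Njord 1/8; Tove 1/8; Trygve 1/4

There is no surviving spouse, so the entire estate passes to Dagny's descendants per stirpes.
The estate is divided into 4 equal shares of 1/4 among Liv, Ragna, Trygve, Hakon.
Liv is living and takes 1/4.
Ragna predeceased; the 1/4 allotted to Ragna's branch passes to Ragna's issue by representation.
The 1/4 is divided into 2 equal shares of 1/8 among Asgeir, Njord.
Asgeir is living and takes 1/8.
Njord is living and takes 1/8.
Trygve is living and takes 1/4.
Hakon predeceased; the 1/4 allotted to Hakon's branch passes to Hakon's issue by representation.
The 1/4 is divided into 2 equal shares of 1/8 among Tove, Gudrun.
Tove is living and takes 1/8.
Gudrun is living and takes 1/8.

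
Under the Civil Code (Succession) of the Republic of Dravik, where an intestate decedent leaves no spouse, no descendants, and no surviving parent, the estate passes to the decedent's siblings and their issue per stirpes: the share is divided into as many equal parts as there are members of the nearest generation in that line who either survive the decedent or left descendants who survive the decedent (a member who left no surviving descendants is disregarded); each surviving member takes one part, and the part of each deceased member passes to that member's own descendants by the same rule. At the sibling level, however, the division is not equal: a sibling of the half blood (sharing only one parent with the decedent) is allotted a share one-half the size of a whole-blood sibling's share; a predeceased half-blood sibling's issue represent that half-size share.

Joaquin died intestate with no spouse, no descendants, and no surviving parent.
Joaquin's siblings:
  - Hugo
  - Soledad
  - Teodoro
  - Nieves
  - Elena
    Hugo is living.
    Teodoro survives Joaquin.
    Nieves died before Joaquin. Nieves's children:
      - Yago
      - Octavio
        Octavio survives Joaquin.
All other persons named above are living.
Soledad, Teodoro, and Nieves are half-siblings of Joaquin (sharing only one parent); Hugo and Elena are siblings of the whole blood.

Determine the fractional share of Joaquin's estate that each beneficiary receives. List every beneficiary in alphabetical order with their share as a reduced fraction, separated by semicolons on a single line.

No spouse, descendants, or parent survives, so the estate passes to Joaquin's siblings per stirpes.
Half-blood siblings count for one-half the weight of whole-blood siblings at the initial division.
Dividing 1 in proportion to weights (total weight 7/2): Hugo (weight 1) → 2/7; Soledad (weight 1/2) → 1/7; Teodoro (weight 1/2) → 1/7; Nieves (weight 1/2) → 1/7; Elena (weight 1) → 2/7.
Hugo is living and takes 2/7.
Soledad is living and takes 1/7.
Teodoro is living and takes 1/7.
Nieves predeceased; the 1/7 allotted to Nieves's branch passes to Nieves's issue by representation.
The 1/7 is divided into 2 equal shares of 1/14 among Yago, Octavio.
Yago is living and takes 1/14.
Octavio is living and takes 1/14.
Elena is living and takes 2/7.

Elena 2/7; Hugo 2/7; Octavio 1/14; Soledad 1/7; Teodoro 1/7; Yago 1/14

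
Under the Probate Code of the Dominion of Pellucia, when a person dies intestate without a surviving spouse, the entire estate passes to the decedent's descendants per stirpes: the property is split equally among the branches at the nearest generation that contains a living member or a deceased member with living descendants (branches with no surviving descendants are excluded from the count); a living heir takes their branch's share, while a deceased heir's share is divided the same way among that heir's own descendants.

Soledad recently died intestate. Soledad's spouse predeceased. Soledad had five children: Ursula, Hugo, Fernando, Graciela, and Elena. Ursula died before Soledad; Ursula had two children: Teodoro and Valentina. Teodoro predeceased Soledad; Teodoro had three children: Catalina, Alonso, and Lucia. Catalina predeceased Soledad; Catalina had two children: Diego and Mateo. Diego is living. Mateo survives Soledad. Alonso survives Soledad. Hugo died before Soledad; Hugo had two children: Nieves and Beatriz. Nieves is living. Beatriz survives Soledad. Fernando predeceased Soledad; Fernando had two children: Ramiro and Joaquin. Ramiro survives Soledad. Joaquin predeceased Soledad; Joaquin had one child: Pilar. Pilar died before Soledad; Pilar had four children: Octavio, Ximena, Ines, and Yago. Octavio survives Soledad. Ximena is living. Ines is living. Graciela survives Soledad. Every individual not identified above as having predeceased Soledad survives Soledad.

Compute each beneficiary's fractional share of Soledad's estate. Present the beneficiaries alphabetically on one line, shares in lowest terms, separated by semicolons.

There is no surviving spouse, so the entire estate passes to Soledad's descendants per stirpes.
The estate is divided into 5 equal shares of 1/5 among Ursula, Hugo, Fernando, Graciela, Elena.
Ursula predeceased; the 1/5 allotted to Ursula's branch passes to Ursula's issue by representation.
The 1/5 is divided into 2 equal shares of 1/10 among Teodoro, Valentina.
Teodoro predeceased; the 1/10 allotted to Teodoro's branch passes to Teodoro's issue by representation.
The 1/10 is divided into 3 equal shares of 1/30 among Catalina, Alonso, Lucia.
Catalina predeceased; the 1/30 allotted to Catalina's branch passes to Catalina's issue by representation.
The 1/30 is divided into 2 equal shares of 1/60 among Diego, Mateo.
Diego is living and takes 1/60.
Mateo is living and takes 1/60.
Alonso is living and takes 1/30.
Lucia is living and takes 1/30.
Valentina is living and takes 1/10.
Hugo predeceased; the 1/5 allotted to Hugo's branch passes to Hugo's issue by representation.
The 1/5 is divided into 2 equal shares of 1/10 among Nieves, Beatriz.
Nieves is living and takes 1/10.
Beatriz is living and takes 1/10.
Fernando predeceased; the 1/5 allotted to Fernando's branch passes to Fernando's issue by representation.
The 1/5 is divided into 2 equal shares of 1/10 among Ramiro, Joaquin.
Ramiro is living and takes 1/10.
Joaquin predeceased; the 1/10 allotted to Joaquin's branch passes to Joaquin's issue by representation.
Pilar's line is the sole branch at this level, so the full 1/10 passes to Pilar's issue by representation.
The 1/10 is divided into 4 equal shares of 1/40 among Octavio, Ximena, Ines, Yago.
Octavio is living and takes 1/40.
Ximena is living and takes 1/40.
Ines is living and takes 1/40.
Yago is living and takes 1/40.
Graciela is living and takes 1/5.
Elena is living and takes 1/5.

Alonso 1/30; Beatriz 1/10; Diego 1/60; Elena 1/5; Graciela 1/5; Ines 1/40; Lucia 1/30; Mateo 1/60; Nieves 1/10; Octavio 1/40; Ramiro 1/10; Valentina 1/10; Ximena 1/40; Yago 1/40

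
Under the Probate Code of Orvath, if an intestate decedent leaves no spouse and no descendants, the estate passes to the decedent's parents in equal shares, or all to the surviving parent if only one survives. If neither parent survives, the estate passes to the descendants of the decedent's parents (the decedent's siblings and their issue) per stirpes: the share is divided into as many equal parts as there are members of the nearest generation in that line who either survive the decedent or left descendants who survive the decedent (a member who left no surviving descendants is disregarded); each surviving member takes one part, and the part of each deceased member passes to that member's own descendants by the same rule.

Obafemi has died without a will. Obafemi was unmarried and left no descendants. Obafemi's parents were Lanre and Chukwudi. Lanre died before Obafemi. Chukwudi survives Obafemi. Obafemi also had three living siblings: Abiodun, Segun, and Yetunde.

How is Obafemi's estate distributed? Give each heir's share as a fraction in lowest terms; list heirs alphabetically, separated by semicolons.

Only one parent, Chukwudi, survives, so Chukwudi takes the entire estate. The siblings take nothing because a surviving parent has priority.

Chukwudi 1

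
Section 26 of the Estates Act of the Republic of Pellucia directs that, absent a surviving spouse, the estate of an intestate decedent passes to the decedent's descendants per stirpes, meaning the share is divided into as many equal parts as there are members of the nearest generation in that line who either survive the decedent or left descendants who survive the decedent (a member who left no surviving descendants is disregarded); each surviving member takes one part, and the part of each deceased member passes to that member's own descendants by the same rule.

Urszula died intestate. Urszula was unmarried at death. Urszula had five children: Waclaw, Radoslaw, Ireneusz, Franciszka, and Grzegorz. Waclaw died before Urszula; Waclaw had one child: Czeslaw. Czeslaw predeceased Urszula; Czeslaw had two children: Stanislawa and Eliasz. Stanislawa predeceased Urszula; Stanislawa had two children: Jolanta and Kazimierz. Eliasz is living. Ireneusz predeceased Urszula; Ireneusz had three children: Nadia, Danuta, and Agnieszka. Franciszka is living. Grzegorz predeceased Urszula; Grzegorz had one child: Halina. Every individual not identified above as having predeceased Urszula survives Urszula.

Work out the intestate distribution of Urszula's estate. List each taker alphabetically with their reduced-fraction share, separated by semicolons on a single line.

There is no surviving spouse, so the entire estate passes to Urszula's descendants per stirpes.
The estate is divided into 5 equal shares of 1/5 among Waclaw, Radoslaw, Ireneusz, Franciszka, Grzegorz.
Waclaw predeceased; the 1/5 allotted to Waclaw's branch passes to Waclaw's issue by representation.
Czeslaw's line is the sole branch at this level, so the full 1/5 passes to Czeslaw's issue by representation.
The 1/5 is divided into 2 equal shares of 1/10 among Stanislawa, Eliasz.
Stanislawa predeceased; the 1/10 allotted to Stanislawa's branch passes to Stanislawa's issue by representation.
The 1/10 is divided into 2 equal shares of 1/20 among Jolanta, Kazimierz.
Jolanta is living and takes 1/20.
Kazimierz is living and takes 1/20.
Eliasz is living and takes 1/10.
Radoslaw is living and takes 1/5.
Ireneusz predeceased; the 1/5 allotted to Ireneusz's branch passes to Ireneusz's issue by representation.
The 1/5 is divided into 3 equal shares of 1/15 among Nadia, Danuta, Agnieszka.
Nadia is living and takes 1/15.
Danuta is living and takes 1/15.
Agnieszka is living and takes 1/15.
Franciszka is living and takes 1/5.
Grzegorz predeceased; the 1/5 allotted to Grzegorz's branch passes to Grzegorz's issue by representation.
Halina is the sole taker at this level and receives the full 1/5.

Agnieszka 1/15; Danuta 1/15; Eliasz 1/10; Franciszka 1/5; Halina 1/5; Jolanta 1/20; Kazimierz 1/20; Nadia 1/15; Radoslaw 1/5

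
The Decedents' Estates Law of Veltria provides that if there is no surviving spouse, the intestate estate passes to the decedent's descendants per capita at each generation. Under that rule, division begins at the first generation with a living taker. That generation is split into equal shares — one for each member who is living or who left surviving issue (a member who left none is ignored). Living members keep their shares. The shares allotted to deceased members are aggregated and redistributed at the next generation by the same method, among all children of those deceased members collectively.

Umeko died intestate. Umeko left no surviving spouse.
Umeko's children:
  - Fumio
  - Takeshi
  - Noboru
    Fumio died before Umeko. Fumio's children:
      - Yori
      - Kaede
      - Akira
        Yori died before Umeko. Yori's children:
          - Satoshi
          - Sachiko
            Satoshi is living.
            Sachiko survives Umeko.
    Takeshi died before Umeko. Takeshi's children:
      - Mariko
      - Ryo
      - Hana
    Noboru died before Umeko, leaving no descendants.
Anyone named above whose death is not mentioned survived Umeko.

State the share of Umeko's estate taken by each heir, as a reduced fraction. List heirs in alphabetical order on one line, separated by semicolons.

Akira 1/6; Hana 1/6; Kaede 1/6; Mariko 1/6; Ryo 1/6; Sachiko 1/12; Satoshi 1/12

There is no surviving spouse, so the entire estate passes to Umeko's descendants per capita at each generation.
No one at generation 1 (Fumio, Takeshi) is living; moving to the next generation.
At generation 2 (Yori, Kaede, Akira, Mariko, Ryo, Hana) there are 6 shares of (1)/6 = 1/6 each.
Living: Kaede, Akira, Mariko, Ryo, and Hana — each takes 1/6.
Deceased: Yori. That 1/6 share is carried to generation 3.
At generation 3 (Satoshi, Sachiko) there are 2 shares of (1/6)/2 = 1/12 each.
Living: Satoshi and Sachiko — each takes 1/12.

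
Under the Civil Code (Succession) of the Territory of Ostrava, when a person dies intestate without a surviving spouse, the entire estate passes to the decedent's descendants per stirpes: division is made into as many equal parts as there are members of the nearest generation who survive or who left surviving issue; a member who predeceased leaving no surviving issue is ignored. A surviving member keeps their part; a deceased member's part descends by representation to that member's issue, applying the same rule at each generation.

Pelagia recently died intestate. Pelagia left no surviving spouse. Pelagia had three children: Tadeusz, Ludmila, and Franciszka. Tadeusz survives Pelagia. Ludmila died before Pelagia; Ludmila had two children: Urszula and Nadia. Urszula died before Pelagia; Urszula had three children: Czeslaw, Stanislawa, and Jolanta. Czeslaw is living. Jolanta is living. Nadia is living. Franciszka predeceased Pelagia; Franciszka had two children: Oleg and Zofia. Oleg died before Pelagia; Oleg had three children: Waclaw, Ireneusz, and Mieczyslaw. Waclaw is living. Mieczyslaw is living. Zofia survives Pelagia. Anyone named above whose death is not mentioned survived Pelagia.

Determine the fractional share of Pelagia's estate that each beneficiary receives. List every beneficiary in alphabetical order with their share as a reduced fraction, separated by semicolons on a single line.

There is no surviving spouse, so the entire estate passes to Pelagia's descendants per stirpes.
The estate is divided into 3 equal shares of 1/3 among Tadeusz, Ludmila, Franciszka.
Tadeusz is living and takes 1/3.
Ludmila predeceased; the 1/3 allotted to Ludmila's branch passes to Ludmila's issue by representation.
The 1/3 is divided into 2 equal shares of 1/6 among Urszula, Nadia.
Urszula predeceased; the 1/6 allotted to Urszula's branch passes to Urszula's issue by representation.
The 1/6 is divided into 3 equal shares of 1/18 among Czeslaw, Stanislawa, Jolanta.
Czeslaw is living and takes 1/18.
Stanislawa is living and takes 1/18.
Jolanta is living and takes 1/18.
Nadia is living and takes 1/6.
Franciszka predeceased; the 1/3 allotted to Franciszka's branch passes to Franciszka's issue by representation.
The 1/3 is divided into 2 equal shares of 1/6 among Oleg, Zofia.
Oleg predeceased; the 1/6 allotted to Oleg's branch passes to Oleg's issue by representation.
The 1/6 is divided into 3 equal shares of 1/18 among Waclaw, Ireneusz, Mieczyslaw.
Waclaw is living and takes 1/18.
Ireneusz is living and takes 1/18.
Mieczyslaw is living and takes 1/18.
Zofia is living and takes 1/6.

Czeslaw 1/18; Ireneusz 1/18; Jolanta 1/18; Mieczyslaw 1/18; Nadia 1/6; Stanislawa 1/18; Tadeusz 1/3; Waclaw 1/18; Zofia 1/6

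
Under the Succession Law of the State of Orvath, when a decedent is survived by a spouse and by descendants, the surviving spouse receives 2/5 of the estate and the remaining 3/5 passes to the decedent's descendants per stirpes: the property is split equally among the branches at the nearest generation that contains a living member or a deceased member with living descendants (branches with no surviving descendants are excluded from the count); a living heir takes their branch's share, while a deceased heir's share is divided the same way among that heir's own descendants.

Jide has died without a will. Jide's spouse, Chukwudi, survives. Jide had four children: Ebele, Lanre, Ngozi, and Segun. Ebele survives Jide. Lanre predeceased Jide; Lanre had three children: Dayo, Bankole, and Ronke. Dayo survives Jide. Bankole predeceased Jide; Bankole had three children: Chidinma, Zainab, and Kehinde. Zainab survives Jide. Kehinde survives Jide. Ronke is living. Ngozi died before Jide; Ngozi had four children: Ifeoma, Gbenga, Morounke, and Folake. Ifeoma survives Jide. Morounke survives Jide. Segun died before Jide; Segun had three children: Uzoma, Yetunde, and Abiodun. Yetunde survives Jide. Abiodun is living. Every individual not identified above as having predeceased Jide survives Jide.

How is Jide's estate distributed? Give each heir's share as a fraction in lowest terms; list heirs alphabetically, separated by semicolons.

Abiodun 1/20; Chidinma 1/60; Chukwudi 2/5; Dayo 1/20; Ebele 3/20; Folake 3/80; Gbenga 3/80; Ifeoma 3/80; Kehinde 1/60; Morounke 3/80; Ronke 1/20; Uzoma 1/20; Yetunde 1/20; Zainab 1/60

Chukwudi, as surviving spouse, takes 2/5.
The remaining 3/5 passes to Jide's descendants per stirpes.
The 3/5 is divided into 4 equal shares of 3/20 among Ebele, Lanre, Ngozi, Segun.
Ebele is living and takes 3/20.
Lanre predeceased; the 3/20 allotted to Lanre's branch passes to Lanre's issue by representation.
The 3/20 is divided into 3 equal shares of 1/20 among Dayo, Bankole, Ronke.
Dayo is living and takes 1/20.
Bankole predeceased; the 1/20 allotted to Bankole's branch passes to Bankole's issue by representation.
The 1/20 is divided into 3 equal shares of 1/60 among Chidinma, Zainab, Kehinde.
Chidinma is living and takes 1/60.
Zainab is living and takes 1/60.
Kehinde is living and takes 1/60.
Ronke is living and takes 1/20.
Ngozi predeceased; the 3/20 allotted to Ngozi's branch passes to Ngozi's issue by representation.
The 3/20 is divided into 4 equal shares of 3/80 among Ifeoma, Gbenga, Morounke, Folake.
Ifeoma is living and takes 3/80.
Gbenga is living and takes 3/80.
Morounke is living and takes 3/80.
Folake is living and takes 3/80.
Segun predeceased; the 3/20 allotted to Segun's branch passes to Segun's issue by representation.
The 3/20 is divided into 3 equal shares of 1/20 among Uzoma, Yetunde, Abiodun.
Uzoma is living and takes 1/20.
Yetunde is living and takes 1/20.
Abiodun is living and takes 1/20.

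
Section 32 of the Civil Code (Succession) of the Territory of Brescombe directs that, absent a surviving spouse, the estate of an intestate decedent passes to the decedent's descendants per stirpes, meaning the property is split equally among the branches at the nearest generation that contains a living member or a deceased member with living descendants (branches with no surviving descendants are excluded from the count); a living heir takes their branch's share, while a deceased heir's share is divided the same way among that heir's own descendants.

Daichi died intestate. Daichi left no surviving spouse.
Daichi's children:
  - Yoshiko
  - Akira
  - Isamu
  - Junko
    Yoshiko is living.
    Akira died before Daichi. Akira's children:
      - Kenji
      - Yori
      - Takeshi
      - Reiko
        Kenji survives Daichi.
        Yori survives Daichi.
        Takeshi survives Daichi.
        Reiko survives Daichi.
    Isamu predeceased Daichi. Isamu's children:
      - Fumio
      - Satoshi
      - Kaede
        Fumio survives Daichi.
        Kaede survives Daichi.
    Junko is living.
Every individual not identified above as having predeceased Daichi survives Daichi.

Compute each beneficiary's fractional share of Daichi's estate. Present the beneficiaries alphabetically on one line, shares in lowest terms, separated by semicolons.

Fumio 1/12; Junko 1/4; Kaede 1/12; Kenji 1/16; Reiko 1/16; Satoshi 1/12; Takeshi 1/16; Yori 1/16; Yoshiko 1/4

There is no surviving spouse, so the entire estate passes to Daichi's descendants per stirpes.
The estate is divided into 4 equal shares of 1/4 among Yoshiko, Akira, Isamu, Junko.
Yoshiko is living and takes 1/4.
Akira predeceased; the 1/4 allotted to Akira's branch passes to Akira's issue by representation.
The 1/4 is divided into 4 equal shares of 1/16 among Kenji, Yori, Takeshi, Reiko.
Kenji is living and takes 1/16.
Yori is living and takes 1/16.
Takeshi is living and takes 1/16.
Reiko is living and takes 1/16.
Isamu predeceased; the 1/4 allotted to Isamu's branch passes to Isamu's issue by representation.
The 1/4 is divided into 3 equal shares of 1/12 among Fumio, Satoshi, Kaede.
Fumio is living and takes 1/12.
Satoshi is living and takes 1/12.
Kaede is living and takes 1/12.
Junko is living and takes 1/4.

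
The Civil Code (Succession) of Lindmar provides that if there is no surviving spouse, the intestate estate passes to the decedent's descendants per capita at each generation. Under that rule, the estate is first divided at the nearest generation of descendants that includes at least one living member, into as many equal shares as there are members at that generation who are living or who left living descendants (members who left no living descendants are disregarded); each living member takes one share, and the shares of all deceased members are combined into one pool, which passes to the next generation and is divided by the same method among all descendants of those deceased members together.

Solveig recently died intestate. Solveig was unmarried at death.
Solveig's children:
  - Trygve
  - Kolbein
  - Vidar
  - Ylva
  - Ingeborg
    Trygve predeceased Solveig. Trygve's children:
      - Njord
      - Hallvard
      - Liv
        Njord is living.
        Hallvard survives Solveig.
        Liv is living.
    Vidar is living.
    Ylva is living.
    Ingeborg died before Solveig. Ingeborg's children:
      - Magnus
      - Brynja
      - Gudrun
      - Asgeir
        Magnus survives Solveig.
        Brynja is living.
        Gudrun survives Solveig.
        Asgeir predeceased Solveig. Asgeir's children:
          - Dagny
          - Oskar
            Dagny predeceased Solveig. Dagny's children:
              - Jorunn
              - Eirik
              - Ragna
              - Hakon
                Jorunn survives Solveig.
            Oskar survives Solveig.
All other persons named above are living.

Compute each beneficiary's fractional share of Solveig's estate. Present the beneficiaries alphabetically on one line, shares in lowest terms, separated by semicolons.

There is no surviving spouse, so the entire estate passes to Solveig's descendants per capita at each generation.
At generation 1 (Trygve, Kolbein, Vidar, Ylva, Ingeborg) there are 5 shares of (1)/5 = 1/5 each.
Living: Kolbein, Vidar, and Ylva — each takes 1/5.
Deceased: Trygve and Ingeborg. Their combined 2/5 is pooled and carried to generation 2.
At generation 2 (Njord, Hallvard, Liv, Magnus, Brynja, Gudrun, Asgeir) there are 7 shares of (2/5)/7 = 2/35 each.
Living: Njord, Hallvard, Liv, Magnus, Brynja, and Gudrun — each takes 2/35.
Deceased: Asgeir. That 2/35 share is carried to generation 3.
At generation 3 (Dagny, Oskar) there are 2 shares of (2/35)/2 = 1/35 each.
Living: Oskar — each takes 1/35.
Deceased: Dagny. That 1/35 share is carried to generation 4.
At generation 4 (Jorunn, Eirik, Ragna, Hakon) there are 4 shares of (1/35)/4 = 1/140 each.
Living: Jorunn, Eirik, Ragna, and Hakon — each takes 1/140.

Brynja 2/35; Eirik 1/140; Gudrun 2/35; Hakon 1/140; Hallvard 2/35; Jorunn 1/140; Kolbein 1/5; Liv 2/35; Magnus 2/35; Njord 2/35; Oskar 1/35; Ragna 1/140; Vidar 1/5; Ylva 1/5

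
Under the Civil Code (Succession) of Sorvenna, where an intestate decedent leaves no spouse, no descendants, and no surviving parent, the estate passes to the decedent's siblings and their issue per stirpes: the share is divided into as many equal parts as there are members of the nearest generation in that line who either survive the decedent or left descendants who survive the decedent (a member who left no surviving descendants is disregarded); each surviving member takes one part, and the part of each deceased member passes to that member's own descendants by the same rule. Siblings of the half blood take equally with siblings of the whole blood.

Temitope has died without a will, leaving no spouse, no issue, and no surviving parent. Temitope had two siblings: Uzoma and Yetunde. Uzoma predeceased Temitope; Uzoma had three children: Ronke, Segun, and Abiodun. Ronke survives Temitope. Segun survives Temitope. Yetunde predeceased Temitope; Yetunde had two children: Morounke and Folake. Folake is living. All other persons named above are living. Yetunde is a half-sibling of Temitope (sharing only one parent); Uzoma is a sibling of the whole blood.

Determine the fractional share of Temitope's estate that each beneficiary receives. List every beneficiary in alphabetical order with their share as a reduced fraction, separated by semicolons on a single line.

Abiodun 1/6; Folake 1/4; Morounke 1/4; Ronke 1/6; Segun 1/6

No spouse, descendants, or parent survives, so the estate passes to Temitope's siblings per stirpes.
Half-blood and whole-blood siblings take equally under the stated rule.
The estate is divided into 2 equal shares of 1/2 among Uzoma, Yetunde.
Uzoma predeceased; the 1/2 allotted to Uzoma's branch passes to Uzoma's issue by representation.
The 1/2 is divided into 3 equal shares of 1/6 among Ronke, Segun, Abiodun.
Ronke is living and takes 1/6.
Segun is living and takes 1/6.
Abiodun is living and takes 1/6.
Yetunde predeceased; the 1/2 allotted to Yetunde's branch passes to Yetunde's issue by representation.
The 1/2 is divided into 2 equal shares of 1/4 among Morounke, Folake.
Morounke is living and takes 1/4.
Folake is living and takes 1/4.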